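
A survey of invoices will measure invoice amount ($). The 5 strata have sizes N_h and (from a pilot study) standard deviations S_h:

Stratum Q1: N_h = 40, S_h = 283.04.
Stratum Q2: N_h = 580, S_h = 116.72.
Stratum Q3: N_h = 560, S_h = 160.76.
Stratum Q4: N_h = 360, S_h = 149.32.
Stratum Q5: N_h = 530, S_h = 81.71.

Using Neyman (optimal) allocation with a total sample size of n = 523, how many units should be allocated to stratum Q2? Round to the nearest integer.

133

Neyman allocation: n_h = n · N_h S_h / Σ N_i S_i, with n = 523.
  stratum Q1: N_h·S_h = 40·283.04 = 11321.60
  stratum Q2: N_h·S_h = 580·116.72 = 67697.60
  stratum Q3: N_h·S_h = 560·160.76 = 90025.60
  stratum Q4: N_h·S_h = 360·149.32 = 53755.20
  stratum Q5: N_h·S_h = 530·81.71 = 43306.30
Σ N_h S_h = 266106.30
n for stratum Q2 = 523·67697.60/266106.30 = 133.052 → 133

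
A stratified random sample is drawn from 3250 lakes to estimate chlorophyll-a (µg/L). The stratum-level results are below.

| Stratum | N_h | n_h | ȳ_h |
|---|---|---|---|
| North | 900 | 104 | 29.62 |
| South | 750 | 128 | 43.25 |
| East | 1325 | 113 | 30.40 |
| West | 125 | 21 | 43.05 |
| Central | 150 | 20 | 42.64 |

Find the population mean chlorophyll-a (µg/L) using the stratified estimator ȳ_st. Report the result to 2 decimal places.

N = Σ N_h = 3250. Stratum weights W_h = N_h/N.
ȳ_st = (900·29.62 + 750·43.25 + 1325·30.40 + 125·43.05 + 150·42.64) / 3250 = 34.2008

ȳ_st ≈ 34.20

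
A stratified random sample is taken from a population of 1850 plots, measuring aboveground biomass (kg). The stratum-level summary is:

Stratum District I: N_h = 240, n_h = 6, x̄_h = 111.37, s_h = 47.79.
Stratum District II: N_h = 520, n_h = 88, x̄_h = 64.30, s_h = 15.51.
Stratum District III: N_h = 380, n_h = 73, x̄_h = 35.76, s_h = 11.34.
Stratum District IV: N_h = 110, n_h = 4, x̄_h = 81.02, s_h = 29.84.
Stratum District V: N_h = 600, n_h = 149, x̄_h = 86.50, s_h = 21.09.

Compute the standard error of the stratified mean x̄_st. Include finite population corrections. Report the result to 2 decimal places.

SE(x̄_st) ≈ 2.73

V̂(x̄_st) = Σ W_h² (1 − n_h/N_h) s_h²/n_h, with W_h = N_h/N and N = 1850:
  stratum District I: (240/1850)²·(1 − 6/240)·47.79²/6 = 6.24606
  stratum District II: (520/1850)²·(1 − 88/520)·15.51²/88 = 0.179426
  stratum District III: (380/1850)²·(1 − 73/380)·11.34²/73 = 0.0600457
  stratum District IV: (110/1850)²·(1 − 4/110)·29.84²/4 = 0.75839
  stratum District V: (600/1850)²·(1 − 149/600)·21.09²/149 = 0.236021
V̂(x̄_st) = 7.47995
SE(x̄_st) = √7.47995 = 2.73495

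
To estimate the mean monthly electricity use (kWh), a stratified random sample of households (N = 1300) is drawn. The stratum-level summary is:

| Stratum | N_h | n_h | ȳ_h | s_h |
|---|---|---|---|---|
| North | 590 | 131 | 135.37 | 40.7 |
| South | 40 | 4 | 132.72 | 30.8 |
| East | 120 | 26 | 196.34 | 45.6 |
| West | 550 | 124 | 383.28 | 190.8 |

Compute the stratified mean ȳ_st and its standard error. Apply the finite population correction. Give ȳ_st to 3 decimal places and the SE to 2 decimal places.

ȳ_st ≈ 245.801, SE ≈ 6.59

ȳ_st = Σ W_h ȳ_h = (590·135.37 + 40·132.72 + 120·196.34 + 550·383.28)/1300 = 245.80146
V̂(ȳ_st) = Σ W_h² (1 − n_h/N_h) s_h²/n_h, with W_h = N_h/N and N = 1300:
  stratum North: (590/1300)²·(1 − 131/590)·40.7²/131 = 2.02626
  stratum South: (40/1300)²·(1 − 4/40)·30.8²/4 = 0.202077
  stratum East: (120/1300)²·(1 − 26/120)·45.6²/26 = 0.5338
  stratum West: (550/1300)²·(1 − 124/550)·190.8²/124 = 40.7025
V̂(ȳ_st) = 43.4646
SE(ȳ_st) = √43.4646 = 6.59277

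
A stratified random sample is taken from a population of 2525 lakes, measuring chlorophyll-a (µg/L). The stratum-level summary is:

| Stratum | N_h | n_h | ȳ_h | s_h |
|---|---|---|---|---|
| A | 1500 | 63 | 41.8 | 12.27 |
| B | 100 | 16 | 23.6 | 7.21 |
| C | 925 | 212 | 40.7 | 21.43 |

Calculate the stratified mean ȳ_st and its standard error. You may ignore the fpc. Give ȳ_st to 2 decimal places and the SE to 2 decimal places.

ȳ_st = Σ W_h ȳ_h = (1500·41.8 + 100·23.6 + 925·40.7)/2525 = 40.67624
V̂(ȳ_st) = Σ W_h² s_h²/n_h, with W_h = N_h/N and N = 2525:
  stratum A: (1500/2525)²·12.27²/63 = 0.843351
  stratum B: (100/2525)²·7.21²/16 = 0.00509598
  stratum C: (925/2525)²·21.43²/212 = 0.290716
V̂(ȳ_st) = 1.13916
SE(ȳ_st) = √1.13916 = 1.06732

ȳ_st ≈ 40.68, SE ≈ 1.07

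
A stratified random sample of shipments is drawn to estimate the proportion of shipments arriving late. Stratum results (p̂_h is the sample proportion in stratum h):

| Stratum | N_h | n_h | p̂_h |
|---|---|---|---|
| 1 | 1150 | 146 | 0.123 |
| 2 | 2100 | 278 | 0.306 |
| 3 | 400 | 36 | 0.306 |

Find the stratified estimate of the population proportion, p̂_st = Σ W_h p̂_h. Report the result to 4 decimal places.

p̂_st ≈ 0.2483

N = 3650; stratum weights W_h = N_h/N.
p̂_st = Σ W_h p̂_h = (1150·0.123 + 2100·0.306 + 400·0.306)/3650 = 0.24834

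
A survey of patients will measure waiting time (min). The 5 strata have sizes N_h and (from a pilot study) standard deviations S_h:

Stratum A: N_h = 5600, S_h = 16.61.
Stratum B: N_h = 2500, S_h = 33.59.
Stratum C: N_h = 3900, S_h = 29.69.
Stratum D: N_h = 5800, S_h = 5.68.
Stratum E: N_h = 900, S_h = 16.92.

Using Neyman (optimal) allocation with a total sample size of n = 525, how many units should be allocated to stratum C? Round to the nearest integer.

178

Neyman allocation: n_h = n · N_h S_h / Σ N_i S_i, with n = 525.
  stratum A: N_h·S_h = 5600·16.61 = 93016.00
  stratum B: N_h·S_h = 2500·33.59 = 83975.00
  stratum C: N_h·S_h = 3900·29.69 = 115791.00
  stratum D: N_h·S_h = 5800·5.68 = 32944.00
  stratum E: N_h·S_h = 900·16.92 = 15228.00
Σ N_h S_h = 340954.00
n for stratum C = 525·115791.00/340954.00 = 178.295 → 178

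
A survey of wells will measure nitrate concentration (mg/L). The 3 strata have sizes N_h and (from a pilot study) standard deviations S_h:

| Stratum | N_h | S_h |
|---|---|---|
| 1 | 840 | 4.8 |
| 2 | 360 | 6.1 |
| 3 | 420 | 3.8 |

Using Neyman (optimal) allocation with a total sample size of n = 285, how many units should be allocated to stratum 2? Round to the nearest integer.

80

Neyman allocation: n_h = n · N_h S_h / Σ N_i S_i, with n = 285.
  stratum 1: N_h·S_h = 840·4.8 = 4032.00
  stratum 2: N_h·S_h = 360·6.1 = 2196.00
  stratum 3: N_h·S_h = 420·3.8 = 1596.00
Σ N_h S_h = 7824.00
n for stratum 2 = 285·2196.00/7824.00 = 79.992 → 80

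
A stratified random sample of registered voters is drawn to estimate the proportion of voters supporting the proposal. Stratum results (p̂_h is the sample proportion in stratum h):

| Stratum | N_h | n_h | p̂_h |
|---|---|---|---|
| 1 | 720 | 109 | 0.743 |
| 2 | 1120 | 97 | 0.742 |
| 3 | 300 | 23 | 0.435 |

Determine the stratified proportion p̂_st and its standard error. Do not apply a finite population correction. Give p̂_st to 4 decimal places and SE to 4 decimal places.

p̂_st ≈ 0.6993, SE ≈ 0.0311

N = 2140; stratum weights W_h = N_h/N.
p̂_st = Σ W_h p̂_h = (720·0.743 + 1120·0.742 + 300·0.435)/2140 = 0.69930
V̂(p̂_st) = Σ W_h² p̂_h(1−p̂_h)/(n_h−1):
  stratum 1: (720/2140)²·0.743·0.257/108 = 0.000200141
  stratum 2: (1120/2140)²·0.742·0.258/96 = 0.000546212
  stratum 3: (300/2140)²·0.435·0.565/22 = 0.000219548
V̂(p̂_st) = 0.000965901; SE = √V̂ = 0.0310789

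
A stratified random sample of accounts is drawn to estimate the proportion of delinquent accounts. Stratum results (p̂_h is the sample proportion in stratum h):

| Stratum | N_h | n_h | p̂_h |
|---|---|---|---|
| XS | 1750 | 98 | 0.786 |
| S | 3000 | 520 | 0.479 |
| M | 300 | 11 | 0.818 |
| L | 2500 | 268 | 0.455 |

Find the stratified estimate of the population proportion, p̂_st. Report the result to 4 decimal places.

p̂_st ≈ 0.5557

N = 7550; stratum weights W_h = N_h/N.
p̂_st = Σ W_h p̂_h = (1750·0.786 + 3000·0.479 + 300·0.818 + 2500·0.455)/7550 = 0.55568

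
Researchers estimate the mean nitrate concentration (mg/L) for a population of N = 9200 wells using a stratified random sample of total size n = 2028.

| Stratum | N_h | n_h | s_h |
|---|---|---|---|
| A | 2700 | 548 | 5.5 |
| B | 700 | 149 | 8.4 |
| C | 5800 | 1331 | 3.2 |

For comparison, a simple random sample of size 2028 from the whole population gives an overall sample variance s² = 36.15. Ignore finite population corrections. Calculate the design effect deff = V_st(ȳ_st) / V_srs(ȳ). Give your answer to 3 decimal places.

deff ≈ 0.592

V̂(ȳ_st) = Σ W_h² s_h²/n_h, with W_h = N_h/N and N = 9200:
  stratum A: (2700/9200)²·5.5²/548 = 0.00475441
  stratum B: (700/9200)²·8.4²/149 = 0.00274153
  stratum C: (5800/9200)²·3.2²/1331 = 0.00305775
V_st = 0.0105537
V_srs = s²/n = 36.15/2028 = 0.0178254
deff = V_st / V_srs = 0.0105537/0.0178254 = 0.5921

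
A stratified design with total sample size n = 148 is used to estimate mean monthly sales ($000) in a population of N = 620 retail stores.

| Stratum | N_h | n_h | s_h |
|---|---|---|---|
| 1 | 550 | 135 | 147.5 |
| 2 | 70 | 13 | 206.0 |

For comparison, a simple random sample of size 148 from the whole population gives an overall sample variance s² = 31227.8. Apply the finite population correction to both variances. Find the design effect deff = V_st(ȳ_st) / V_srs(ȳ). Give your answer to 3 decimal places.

deff ≈ 0.807

V̂(ȳ_st) = Σ W_h² (1 − n_h/N_h) s_h²/n_h, with W_h = N_h/N and N = 620:
  stratum 1: (550/620)²·(1 − 135/550)·147.5²/135 = 95.6925
  stratum 2: (70/620)²·(1 − 13/70)·206.0²/13 = 33.8829
V_st = 129.575
V_srs = (1 − 148/620)·31227.8/148 = 160.631
deff = V_st / V_srs = 129.575/160.631 = 0.8067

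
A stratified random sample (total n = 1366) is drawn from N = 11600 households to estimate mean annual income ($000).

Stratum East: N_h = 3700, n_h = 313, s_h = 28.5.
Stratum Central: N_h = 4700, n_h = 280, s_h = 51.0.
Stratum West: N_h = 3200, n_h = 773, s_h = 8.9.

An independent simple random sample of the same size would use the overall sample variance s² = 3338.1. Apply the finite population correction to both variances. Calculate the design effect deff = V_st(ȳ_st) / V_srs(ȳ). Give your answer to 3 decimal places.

deff ≈ 0.780

V̂(ȳ_st) = Σ W_h² (1 − n_h/N_h) s_h²/n_h, with W_h = N_h/N and N = 11600:
  stratum East: (3700/11600)²·(1 − 313/3700)·28.5²/313 = 0.241683
  stratum Central: (4700/11600)²·(1 − 280/4700)·51.0²/280 = 1.43412
  stratum West: (3200/11600)²·(1 − 773/3200)·8.9²/773 = 0.00591431
V_st = 1.68172
V_srs = (1 − 1366/11600)·3338.1/1366 = 2.15594
deff = V_st / V_srs = 1.68172/2.15594 = 0.7800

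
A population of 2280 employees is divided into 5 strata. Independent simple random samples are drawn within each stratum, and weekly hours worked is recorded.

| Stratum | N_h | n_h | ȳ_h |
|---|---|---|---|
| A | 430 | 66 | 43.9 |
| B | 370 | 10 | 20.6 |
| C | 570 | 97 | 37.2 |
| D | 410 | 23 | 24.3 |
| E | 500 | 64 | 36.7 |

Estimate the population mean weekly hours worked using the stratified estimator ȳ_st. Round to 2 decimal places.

ȳ_st ≈ 33.34

N = Σ N_h = 2280. Stratum weights W_h = N_h/N.
ȳ_st = (430·43.9 + 370·20.6 + 570·37.2 + 410·24.3 + 500·36.7) / 2280 = 33.3404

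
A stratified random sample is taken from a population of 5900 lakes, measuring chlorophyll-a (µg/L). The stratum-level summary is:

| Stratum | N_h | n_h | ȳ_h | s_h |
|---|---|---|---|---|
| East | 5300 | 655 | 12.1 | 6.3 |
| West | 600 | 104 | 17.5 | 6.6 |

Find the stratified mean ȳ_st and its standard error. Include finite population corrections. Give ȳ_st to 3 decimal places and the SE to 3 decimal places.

ȳ_st = Σ W_h ȳ_h = (5300·12.1 + 600·17.5)/5900 = 12.64915
V̂(ȳ_st) = Σ W_h² (1 − n_h/N_h) s_h²/n_h, with W_h = N_h/N and N = 5900:
  stratum East: (5300/5900)²·(1 − 655/5300)·6.3²/655 = 0.0428546
  stratum West: (600/5900)²·(1 − 104/600)·6.6²/104 = 0.00358083
V̂(ȳ_st) = 0.0464354
SE(ȳ_st) = √0.0464354 = 0.215489

ȳ_st ≈ 12.649, SE ≈ 0.215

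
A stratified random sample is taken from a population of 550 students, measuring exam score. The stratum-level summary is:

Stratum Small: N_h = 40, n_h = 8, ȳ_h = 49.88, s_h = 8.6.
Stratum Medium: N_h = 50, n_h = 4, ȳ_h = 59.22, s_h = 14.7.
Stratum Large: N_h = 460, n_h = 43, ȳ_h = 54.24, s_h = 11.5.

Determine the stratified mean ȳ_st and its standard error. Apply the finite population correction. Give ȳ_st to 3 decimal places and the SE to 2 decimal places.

ȳ_st ≈ 54.376, SE ≈ 1.55

ȳ_st = Σ W_h ȳ_h = (40·49.88 + 50·59.22 + 460·54.24)/550 = 54.37564
V̂(ȳ_st) = Σ W_h² (1 − n_h/N_h) s_h²/n_h, with W_h = N_h/N and N = 550:
  stratum Small: (40/550)²·(1 − 8/40)·8.6²/8 = 0.0391193
  stratum Medium: (50/550)²·(1 − 4/50)·14.7²/4 = 0.41075
  stratum Large: (460/550)²·(1 − 43/460)·11.5²/43 = 1.95027
V̂(ȳ_st) = 2.40014
SE(ȳ_st) = √2.40014 = 1.54924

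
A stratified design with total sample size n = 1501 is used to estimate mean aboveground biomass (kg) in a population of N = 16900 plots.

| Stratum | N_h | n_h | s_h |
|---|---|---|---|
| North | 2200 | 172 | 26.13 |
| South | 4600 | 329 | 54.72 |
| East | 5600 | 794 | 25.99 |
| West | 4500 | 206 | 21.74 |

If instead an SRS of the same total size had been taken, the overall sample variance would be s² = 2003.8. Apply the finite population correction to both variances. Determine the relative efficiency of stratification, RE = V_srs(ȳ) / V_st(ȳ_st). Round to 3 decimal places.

V̂(ȳ_st) = Σ W_h² (1 − n_h/N_h) s_h²/n_h, with W_h = N_h/N and N = 16900:
  stratum North: (2200/16900)²·(1 − 172/2200)·26.13²/172 = 0.0620108
  stratum South: (4600/16900)²·(1 − 329/4600)·54.72²/329 = 0.626052
  stratum East: (5600/16900)²·(1 − 794/5600)·25.99²/794 = 0.080166
  stratum West: (4500/16900)²·(1 − 206/4500)·21.74²/206 = 0.155222
V_st = 0.923451
V_srs = (1 − 1501/16900)·2003.8/1501 = 1.21641
Relative efficiency = V_srs / V_st = 1.21641/0.923451 = 1.3172

RE ≈ 1.317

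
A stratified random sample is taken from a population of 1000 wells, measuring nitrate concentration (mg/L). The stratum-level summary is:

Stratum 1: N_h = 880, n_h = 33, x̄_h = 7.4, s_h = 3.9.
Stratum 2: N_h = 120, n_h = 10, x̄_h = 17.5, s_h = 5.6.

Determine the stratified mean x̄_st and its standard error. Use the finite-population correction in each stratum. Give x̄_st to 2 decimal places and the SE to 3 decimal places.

x̄_st ≈ 8.61, SE ≈ 0.620

x̄_st = Σ W_h x̄_h = (880·7.4 + 120·17.5)/1000 = 8.61200
V̂(x̄_st) = Σ W_h² (1 − n_h/N_h) s_h²/n_h, with W_h = N_h/N and N = 1000:
  stratum 1: (880/1000)²·(1 − 33/880)·3.9²/33 = 0.343543
  stratum 2: (120/1000)²·(1 − 10/120)·5.6²/10 = 0.0413952
V̂(x̄_st) = 0.384938
SE(x̄_st) = √0.384938 = 0.620434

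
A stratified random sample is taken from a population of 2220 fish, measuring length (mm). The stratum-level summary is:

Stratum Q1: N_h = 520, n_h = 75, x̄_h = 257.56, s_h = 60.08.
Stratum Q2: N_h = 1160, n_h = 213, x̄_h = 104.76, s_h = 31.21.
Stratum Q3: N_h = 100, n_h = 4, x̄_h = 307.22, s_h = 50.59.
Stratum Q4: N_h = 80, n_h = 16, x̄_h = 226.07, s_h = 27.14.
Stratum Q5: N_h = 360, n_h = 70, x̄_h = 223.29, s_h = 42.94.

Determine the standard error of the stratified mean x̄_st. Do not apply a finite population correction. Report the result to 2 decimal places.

SE(x̄_st) ≈ 2.44

V̂(x̄_st) = Σ W_h² s_h²/n_h, with W_h = N_h/N and N = 2220:
  stratum Q1: (520/2220)²·60.08²/75 = 2.64058
  stratum Q2: (1160/2220)²·31.21²/213 = 1.24858
  stratum Q3: (100/2220)²·50.59²/4 = 1.29827
  stratum Q4: (80/2220)²·27.14²/16 = 0.0597825
  stratum Q5: (360/2220)²·42.94²/70 = 0.692668
V̂(x̄_st) = 5.93988
SE(x̄_st) = √5.93988 = 2.43719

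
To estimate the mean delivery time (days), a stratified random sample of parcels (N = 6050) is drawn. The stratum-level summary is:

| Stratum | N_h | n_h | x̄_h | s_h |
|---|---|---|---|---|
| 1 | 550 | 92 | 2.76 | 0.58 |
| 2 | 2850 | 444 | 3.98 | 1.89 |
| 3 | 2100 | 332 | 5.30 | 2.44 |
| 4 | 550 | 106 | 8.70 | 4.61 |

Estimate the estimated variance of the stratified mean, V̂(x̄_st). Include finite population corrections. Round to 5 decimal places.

V̂(x̄_st) = Σ W_h² (1 − n_h/N_h) s_h²/n_h, with W_h = N_h/N and N = 6050:
  stratum 1: (550/6050)²·(1 − 92/550)·0.58²/92 = 2.51643e-05
  stratum 2: (2850/6050)²·(1 − 444/2850)·1.89²/444 = 0.0015072
  stratum 3: (2100/6050)²·(1 − 332/2100)·2.44²/332 = 0.001819
  stratum 4: (550/6050)²·(1 − 106/550)·4.61²/106 = 0.00133761
V̂(x̄_st) = 0.00468898

V̂(x̄_st) ≈ 0.00469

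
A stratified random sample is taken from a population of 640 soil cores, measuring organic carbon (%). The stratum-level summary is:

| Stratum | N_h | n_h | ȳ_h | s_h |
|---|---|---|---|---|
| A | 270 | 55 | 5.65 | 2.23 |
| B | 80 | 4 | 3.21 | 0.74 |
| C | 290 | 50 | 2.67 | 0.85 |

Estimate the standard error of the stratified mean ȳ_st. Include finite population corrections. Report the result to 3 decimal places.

V̂(ȳ_st) = Σ W_h² (1 − n_h/N_h) s_h²/n_h, with W_h = N_h/N and N = 640:
  stratum A: (270/640)²·(1 − 55/270)·2.23²/55 = 0.0128141
  stratum B: (80/640)²·(1 − 4/80)·0.74²/4 = 0.00203211
  stratum C: (290/640)²·(1 − 50/290)·0.85²/50 = 0.00245537
V̂(ȳ_st) = 0.0173016
SE(ȳ_st) = √0.0173016 = 0.131536

SE(ȳ_st) ≈ 0.132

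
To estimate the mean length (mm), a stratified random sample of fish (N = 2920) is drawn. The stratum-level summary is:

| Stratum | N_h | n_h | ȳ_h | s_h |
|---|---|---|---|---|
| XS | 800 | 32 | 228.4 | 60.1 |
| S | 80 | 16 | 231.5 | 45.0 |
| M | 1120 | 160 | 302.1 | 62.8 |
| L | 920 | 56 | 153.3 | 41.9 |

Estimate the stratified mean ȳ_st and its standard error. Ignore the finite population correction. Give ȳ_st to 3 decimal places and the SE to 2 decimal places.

ȳ_st ≈ 233.092, SE ≈ 3.91

ȳ_st = Σ W_h ȳ_h = (800·228.4 + 80·231.5 + 1120·302.1 + 920·153.3)/2920 = 233.09178
V̂(ȳ_st) = Σ W_h² s_h²/n_h, with W_h = N_h/N and N = 2920:
  stratum XS: (800/2920)²·60.1²/32 = 8.47253
  stratum S: (80/2920)²·45.0²/16 = 0.0949991
  stratum M: (1120/2920)²·62.8²/160 = 3.62635
  stratum L: (920/2920)²·41.9²/56 = 3.11207
V̂(ȳ_st) = 15.306
SE(ȳ_st) = √15.306 = 3.91228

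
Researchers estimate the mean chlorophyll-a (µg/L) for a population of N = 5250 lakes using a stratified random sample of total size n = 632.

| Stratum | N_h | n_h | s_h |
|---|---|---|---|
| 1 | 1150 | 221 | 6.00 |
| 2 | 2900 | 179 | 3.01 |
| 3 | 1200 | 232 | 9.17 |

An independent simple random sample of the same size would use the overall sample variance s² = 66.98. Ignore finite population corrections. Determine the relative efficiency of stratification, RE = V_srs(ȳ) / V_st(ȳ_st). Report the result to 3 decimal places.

RE ≈ 2.512

V̂(ȳ_st) = Σ W_h² s_h²/n_h, with W_h = N_h/N and N = 5250:
  stratum 1: (1150/5250)²·6.00²/221 = 0.00781605
  stratum 2: (2900/5250)²·3.01²/179 = 0.0154439
  stratum 3: (1200/5250)²·9.17²/232 = 0.0189363
V_st = 0.0421962
V_srs = s²/n = 66.98/632 = 0.105981
Relative efficiency = V_srs / V_st = 0.105981/0.0421962 = 2.5116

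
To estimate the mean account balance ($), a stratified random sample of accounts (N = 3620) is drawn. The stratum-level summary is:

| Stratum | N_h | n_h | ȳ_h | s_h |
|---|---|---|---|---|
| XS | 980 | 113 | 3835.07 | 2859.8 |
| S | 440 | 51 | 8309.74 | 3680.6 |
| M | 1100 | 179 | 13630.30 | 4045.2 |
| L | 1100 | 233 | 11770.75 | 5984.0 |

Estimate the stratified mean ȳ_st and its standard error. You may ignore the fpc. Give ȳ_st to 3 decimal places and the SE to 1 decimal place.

ȳ_st ≈ 9766.798, SE ≈ 178.5

ȳ_st = Σ W_h ȳ_h = (980·3835.07 + 440·8309.74 + 1100·13630.30 + 1100·11770.75)/3620 = 9766.79812
V̂(ȳ_st) = Σ W_h² s_h²/n_h, with W_h = N_h/N and N = 3620:
  stratum XS: (980/3620)²·2859.8²/113 = 5304.3
  stratum S: (440/3620)²·3680.6²/51 = 3924.24
  stratum M: (1100/3620)²·4045.2²/179 = 8441.03
  stratum L: (1100/3620)²·5984.0²/233 = 14190.4
V̂(ȳ_st) = 31860
SE(ȳ_st) = √31860 = 178.494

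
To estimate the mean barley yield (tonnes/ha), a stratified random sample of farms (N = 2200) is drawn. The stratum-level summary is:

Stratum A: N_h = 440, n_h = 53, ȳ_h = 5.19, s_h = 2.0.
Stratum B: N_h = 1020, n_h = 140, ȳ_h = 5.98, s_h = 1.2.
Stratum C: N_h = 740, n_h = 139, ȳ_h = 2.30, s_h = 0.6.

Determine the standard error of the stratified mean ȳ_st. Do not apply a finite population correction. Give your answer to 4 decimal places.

V̂(ȳ_st) = Σ W_h² s_h²/n_h, with W_h = N_h/N and N = 2200:
  stratum A: (440/2200)²·2.0²/53 = 0.00301887
  stratum B: (1020/2200)²·1.2²/140 = 0.002211
  stratum C: (740/2200)²·0.6²/139 = 0.000293026
V̂(ȳ_st) = 0.0055229
SE(ȳ_st) = √0.0055229 = 0.0743162

SE(ȳ_st) ≈ 0.0743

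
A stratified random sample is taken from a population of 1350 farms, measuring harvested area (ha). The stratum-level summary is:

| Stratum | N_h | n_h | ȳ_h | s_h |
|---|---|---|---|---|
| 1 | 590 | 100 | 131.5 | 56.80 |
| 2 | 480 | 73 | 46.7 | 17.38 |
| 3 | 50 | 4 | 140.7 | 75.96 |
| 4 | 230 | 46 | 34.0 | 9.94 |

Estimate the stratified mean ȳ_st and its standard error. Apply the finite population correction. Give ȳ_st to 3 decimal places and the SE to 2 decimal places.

ȳ_st ≈ 85.079, SE ≈ 2.73

ȳ_st = Σ W_h ȳ_h = (590·131.5 + 480·46.7 + 50·140.7 + 230·34.0)/1350 = 85.07852
V̂(ȳ_st) = Σ W_h² (1 − n_h/N_h) s_h²/n_h, with W_h = N_h/N and N = 1350:
  stratum 1: (590/1350)²·(1 − 100/590)·56.80²/100 = 5.11773
  stratum 2: (480/1350)²·(1 − 73/480)·17.38²/73 = 0.443552
  stratum 3: (50/1350)²·(1 − 4/50)·75.96²/4 = 1.82041
  stratum 4: (230/1350)²·(1 − 46/230)·9.94²/46 = 0.0498762
V̂(ȳ_st) = 7.43157
SE(ȳ_st) = √7.43157 = 2.72609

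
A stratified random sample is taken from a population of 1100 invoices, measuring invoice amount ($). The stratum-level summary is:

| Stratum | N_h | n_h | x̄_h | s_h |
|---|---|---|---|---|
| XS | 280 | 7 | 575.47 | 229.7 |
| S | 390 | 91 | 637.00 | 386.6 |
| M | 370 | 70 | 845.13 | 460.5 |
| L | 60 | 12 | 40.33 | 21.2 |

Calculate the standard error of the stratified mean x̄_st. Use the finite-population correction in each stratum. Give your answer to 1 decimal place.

V̂(x̄_st) = Σ W_h² (1 − n_h/N_h) s_h²/n_h, with W_h = N_h/N and N = 1100:
  stratum XS: (280/1100)²·(1 − 7/280)·229.7²/7 = 476.167
  stratum S: (390/1100)²·(1 − 91/390)·386.6²/91 = 158.282
  stratum M: (370/1100)²·(1 − 70/370)·460.5²/70 = 277.907
  stratum L: (60/1100)²·(1 − 12/60)·21.2²/12 = 0.0891451
V̂(x̄_st) = 912.445
SE(x̄_st) = √912.445 = 30.2067

SE(x̄_st) ≈ 30.2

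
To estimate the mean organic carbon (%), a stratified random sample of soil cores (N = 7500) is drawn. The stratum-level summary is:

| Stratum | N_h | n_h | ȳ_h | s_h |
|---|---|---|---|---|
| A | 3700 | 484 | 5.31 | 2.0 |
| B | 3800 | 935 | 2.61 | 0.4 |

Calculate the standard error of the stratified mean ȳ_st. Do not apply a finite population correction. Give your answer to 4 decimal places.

V̂(ȳ_st) = Σ W_h² s_h²/n_h, with W_h = N_h/N and N = 7500:
  stratum A: (3700/7500)²·2.0²/484 = 0.00201139
  stratum B: (3800/7500)²·0.4²/935 = 4.39292e-05
V̂(ȳ_st) = 0.00205532
SE(ȳ_st) = √0.00205532 = 0.0453356

SE(ȳ_st) ≈ 0.0453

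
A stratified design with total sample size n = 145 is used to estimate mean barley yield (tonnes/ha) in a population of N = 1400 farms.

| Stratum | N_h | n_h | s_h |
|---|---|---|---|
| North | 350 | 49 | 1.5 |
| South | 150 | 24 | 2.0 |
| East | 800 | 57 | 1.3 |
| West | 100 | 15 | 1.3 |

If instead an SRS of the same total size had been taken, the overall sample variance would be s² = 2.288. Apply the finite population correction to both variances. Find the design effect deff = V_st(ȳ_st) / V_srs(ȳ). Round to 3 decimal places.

deff ≈ 0.958

V̂(ȳ_st) = Σ W_h² (1 − n_h/N_h) s_h²/n_h, with W_h = N_h/N and N = 1400:
  stratum North: (350/1400)²·(1 − 49/350)·1.5²/49 = 0.00246811
  stratum South: (150/1400)²·(1 − 24/150)·2.0²/24 = 0.00160714
  stratum East: (800/1400)²·(1 − 57/800)·1.3²/57 = 0.00899155
  stratum West: (100/1400)²·(1 − 15/100)·1.3²/15 = 0.000488605
V_st = 0.0135554
V_srs = (1 − 145/1400)·2.288/145 = 0.014145
deff = V_st / V_srs = 0.0135554/0.014145 = 0.9583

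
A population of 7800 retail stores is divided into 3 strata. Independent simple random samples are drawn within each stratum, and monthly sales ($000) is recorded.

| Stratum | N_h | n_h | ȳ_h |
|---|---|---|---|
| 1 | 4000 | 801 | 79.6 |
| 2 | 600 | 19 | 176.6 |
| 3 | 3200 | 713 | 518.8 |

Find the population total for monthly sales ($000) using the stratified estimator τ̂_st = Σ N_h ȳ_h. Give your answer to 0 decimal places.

τ̂_st = Σ N_h ȳ_h = 4000·79.6 + 600·176.6 + 3200·518.8 = 2084520

τ̂_st ≈ 2084520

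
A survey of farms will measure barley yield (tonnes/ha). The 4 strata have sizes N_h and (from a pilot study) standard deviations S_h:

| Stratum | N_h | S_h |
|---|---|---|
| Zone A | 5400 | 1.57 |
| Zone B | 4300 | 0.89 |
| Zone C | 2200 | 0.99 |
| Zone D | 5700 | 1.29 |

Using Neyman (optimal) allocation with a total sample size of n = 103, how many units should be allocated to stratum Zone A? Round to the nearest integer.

Neyman allocation: n_h = n · N_h S_h / Σ N_i S_i, with n = 103.
  stratum Zone A: N_h·S_h = 5400·1.57 = 8478.00
  stratum Zone B: N_h·S_h = 4300·0.89 = 3827.00
  stratum Zone C: N_h·S_h = 2200·0.99 = 2178.00
  stratum Zone D: N_h·S_h = 5700·1.29 = 7353.00
Σ N_h S_h = 21836.00
n for stratum Zone A = 103·8478.00/21836.00 = 39.991 → 40

40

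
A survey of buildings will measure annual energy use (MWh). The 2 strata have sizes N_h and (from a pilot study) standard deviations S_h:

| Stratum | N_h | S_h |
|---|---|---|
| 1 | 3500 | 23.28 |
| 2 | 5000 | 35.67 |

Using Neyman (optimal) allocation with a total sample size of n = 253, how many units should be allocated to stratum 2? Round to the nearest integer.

Neyman allocation: n_h = n · N_h S_h / Σ N_i S_i, with n = 253.
  stratum 1: N_h·S_h = 3500·23.28 = 81480.00
  stratum 2: N_h·S_h = 5000·35.67 = 178350.00
Σ N_h S_h = 259830.00
n for stratum 2 = 253·178350.00/259830.00 = 173.662 → 174

174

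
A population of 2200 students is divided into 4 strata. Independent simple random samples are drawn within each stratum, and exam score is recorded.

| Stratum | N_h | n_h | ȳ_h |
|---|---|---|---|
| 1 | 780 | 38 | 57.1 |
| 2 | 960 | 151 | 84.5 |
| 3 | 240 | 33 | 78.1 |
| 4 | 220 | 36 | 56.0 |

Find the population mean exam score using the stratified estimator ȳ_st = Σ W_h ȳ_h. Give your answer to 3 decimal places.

ȳ_st ≈ 71.237

N = Σ N_h = 2200. Stratum weights W_h = N_h/N.
ȳ_st = (780·57.1 + 960·84.5 + 240·78.1 + 220·56.0) / 2200 = 71.23727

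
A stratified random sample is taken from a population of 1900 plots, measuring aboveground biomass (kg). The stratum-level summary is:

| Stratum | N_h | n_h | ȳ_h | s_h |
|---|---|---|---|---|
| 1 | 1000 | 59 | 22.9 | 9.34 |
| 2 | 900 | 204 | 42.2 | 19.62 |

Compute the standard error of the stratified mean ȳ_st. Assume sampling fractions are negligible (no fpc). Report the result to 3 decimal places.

SE(ȳ_st) ≈ 0.913

V̂(ȳ_st) = Σ W_h² s_h²/n_h, with W_h = N_h/N and N = 1900:
  stratum 1: (1000/1900)²·9.34²/59 = 0.409576
  stratum 2: (900/1900)²·19.62²/204 = 0.423395
V̂(ȳ_st) = 0.832971
SE(ȳ_st) = √0.832971 = 0.912672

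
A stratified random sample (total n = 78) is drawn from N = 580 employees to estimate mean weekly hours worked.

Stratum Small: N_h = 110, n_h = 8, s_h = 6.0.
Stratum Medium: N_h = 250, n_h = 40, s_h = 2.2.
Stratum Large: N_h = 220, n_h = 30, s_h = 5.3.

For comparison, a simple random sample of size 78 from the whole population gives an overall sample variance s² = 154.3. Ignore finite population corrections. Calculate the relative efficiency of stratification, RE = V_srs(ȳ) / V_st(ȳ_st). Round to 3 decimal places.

RE ≈ 6.200

V̂(ȳ_st) = Σ W_h² s_h²/n_h, with W_h = N_h/N and N = 580:
  stratum Small: (110/580)²·6.0²/8 = 0.161861
  stratum Medium: (250/580)²·2.2²/40 = 0.0224807
  stratum Large: (220/580)²·5.3²/30 = 0.134716
V_st = 0.319058
V_srs = s²/n = 154.3/78 = 1.97821
Relative efficiency = V_srs / V_st = 1.97821/0.319058 = 6.2001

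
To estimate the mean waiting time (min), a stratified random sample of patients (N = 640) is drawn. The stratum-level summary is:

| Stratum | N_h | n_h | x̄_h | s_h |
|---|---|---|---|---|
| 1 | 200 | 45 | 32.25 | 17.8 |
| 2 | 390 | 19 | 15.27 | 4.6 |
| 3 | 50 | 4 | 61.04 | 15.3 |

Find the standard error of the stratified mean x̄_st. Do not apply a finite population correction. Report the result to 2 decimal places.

SE(x̄_st) ≈ 1.21

V̂(x̄_st) = Σ W_h² s_h²/n_h, with W_h = N_h/N and N = 640:
  stratum 1: (200/640)²·17.8²/45 = 0.687587
  stratum 2: (390/640)²·4.6²/19 = 0.413553
  stratum 3: (50/640)²·15.3²/4 = 0.357193
V̂(x̄_st) = 1.45833
SE(x̄_st) = √1.45833 = 1.20761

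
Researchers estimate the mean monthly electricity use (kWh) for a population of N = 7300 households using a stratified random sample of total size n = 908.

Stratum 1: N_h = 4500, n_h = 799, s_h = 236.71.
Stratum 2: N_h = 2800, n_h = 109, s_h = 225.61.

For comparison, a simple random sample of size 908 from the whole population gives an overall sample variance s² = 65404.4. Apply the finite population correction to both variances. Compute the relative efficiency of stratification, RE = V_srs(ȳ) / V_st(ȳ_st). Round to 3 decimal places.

RE ≈ 0.717

V̂(ȳ_st) = Σ W_h² (1 − n_h/N_h) s_h²/n_h, with W_h = N_h/N and N = 7300:
  stratum 1: (4500/7300)²·(1 − 799/4500)·236.71²/799 = 21.9166
  stratum 2: (2800/7300)²·(1 − 109/2800)·225.61²/109 = 66.0262
V_st = 87.9427
V_srs = (1 − 908/7300)·65404.4/908 = 63.0718
Relative efficiency = V_srs / V_st = 63.0718/87.9427 = 0.7172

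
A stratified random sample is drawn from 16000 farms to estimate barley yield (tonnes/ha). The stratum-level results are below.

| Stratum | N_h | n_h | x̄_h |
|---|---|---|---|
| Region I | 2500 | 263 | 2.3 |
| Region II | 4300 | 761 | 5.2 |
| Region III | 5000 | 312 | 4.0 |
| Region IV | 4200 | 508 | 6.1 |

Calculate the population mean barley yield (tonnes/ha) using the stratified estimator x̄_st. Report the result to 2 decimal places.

x̄_st ≈ 4.61

N = Σ N_h = 16000. Stratum weights W_h = N_h/N.
x̄_st = (2500·2.3 + 4300·5.2 + 5000·4.0 + 4200·6.1) / 16000 = 4.6081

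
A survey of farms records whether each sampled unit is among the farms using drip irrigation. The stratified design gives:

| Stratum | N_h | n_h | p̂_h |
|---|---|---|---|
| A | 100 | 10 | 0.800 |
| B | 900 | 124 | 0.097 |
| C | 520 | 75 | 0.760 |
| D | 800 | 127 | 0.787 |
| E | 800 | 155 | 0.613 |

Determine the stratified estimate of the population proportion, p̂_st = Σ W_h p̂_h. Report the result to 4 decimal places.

N = 3120; stratum weights W_h = N_h/N.
p̂_st = Σ W_h p̂_h = (100·0.800 + 900·0.097 + 520·0.760 + 800·0.787 + 800·0.613)/3120 = 0.53926

p̂_st ≈ 0.5393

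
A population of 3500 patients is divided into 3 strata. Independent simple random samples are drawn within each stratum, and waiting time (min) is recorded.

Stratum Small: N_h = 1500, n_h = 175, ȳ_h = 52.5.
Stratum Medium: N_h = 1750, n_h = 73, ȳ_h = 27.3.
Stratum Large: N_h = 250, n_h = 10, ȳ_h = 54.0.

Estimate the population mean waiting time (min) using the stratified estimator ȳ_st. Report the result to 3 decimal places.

N = Σ N_h = 3500. Stratum weights W_h = N_h/N.
ȳ_st = (1500·52.5 + 1750·27.3 + 250·54.0) / 3500 = 40.00714

ȳ_st ≈ 40.007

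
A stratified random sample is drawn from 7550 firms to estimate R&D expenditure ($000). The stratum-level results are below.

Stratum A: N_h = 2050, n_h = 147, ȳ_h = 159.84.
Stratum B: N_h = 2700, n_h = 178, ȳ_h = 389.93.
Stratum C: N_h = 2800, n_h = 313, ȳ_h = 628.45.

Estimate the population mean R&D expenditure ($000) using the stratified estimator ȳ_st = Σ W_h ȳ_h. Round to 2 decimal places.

ȳ_st ≈ 415.91

N = Σ N_h = 7550. Stratum weights W_h = N_h/N.
ȳ_st = (2050·159.84 + 2700·389.93 + 2800·628.45) / 7550 = 415.9130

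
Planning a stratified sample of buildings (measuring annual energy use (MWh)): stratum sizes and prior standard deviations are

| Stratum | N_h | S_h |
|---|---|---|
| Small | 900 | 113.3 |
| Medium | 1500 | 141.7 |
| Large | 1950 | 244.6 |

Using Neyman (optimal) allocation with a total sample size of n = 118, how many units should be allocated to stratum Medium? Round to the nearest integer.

Neyman allocation: n_h = n · N_h S_h / Σ N_i S_i, with n = 118.
  stratum Small: N_h·S_h = 900·113.3 = 101970.00
  stratum Medium: N_h·S_h = 1500·141.7 = 212550.00
  stratum Large: N_h·S_h = 1950·244.6 = 476970.00
Σ N_h S_h = 791490.00
n for stratum Medium = 118·212550.00/791490.00 = 31.688 → 32

32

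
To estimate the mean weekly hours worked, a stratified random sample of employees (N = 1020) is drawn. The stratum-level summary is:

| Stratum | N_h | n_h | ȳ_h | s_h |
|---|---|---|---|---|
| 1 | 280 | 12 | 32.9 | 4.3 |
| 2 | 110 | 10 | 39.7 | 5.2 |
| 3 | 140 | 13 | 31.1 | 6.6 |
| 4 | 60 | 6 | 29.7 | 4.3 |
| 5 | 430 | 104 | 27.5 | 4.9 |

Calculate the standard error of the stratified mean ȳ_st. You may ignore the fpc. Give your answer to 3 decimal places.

SE(ȳ_st) ≈ 0.512

V̂(ȳ_st) = Σ W_h² s_h²/n_h, with W_h = N_h/N and N = 1020:
  stratum 1: (280/1020)²·4.3²/12 = 0.11611
  stratum 2: (110/1020)²·5.2²/10 = 0.0314479
  stratum 3: (140/1020)²·6.6²/13 = 0.0631248
  stratum 4: (60/1020)²·4.3²/6 = 0.0106632
  stratum 5: (430/1020)²·4.9²/104 = 0.0410294
V̂(ȳ_st) = 0.262376
SE(ȳ_st) = √0.262376 = 0.512226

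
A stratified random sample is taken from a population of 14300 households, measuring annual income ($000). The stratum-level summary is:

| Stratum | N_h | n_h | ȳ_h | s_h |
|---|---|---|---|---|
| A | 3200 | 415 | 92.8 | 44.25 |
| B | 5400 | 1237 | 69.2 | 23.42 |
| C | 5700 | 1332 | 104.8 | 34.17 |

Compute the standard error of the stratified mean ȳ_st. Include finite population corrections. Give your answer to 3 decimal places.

V̂(ȳ_st) = Σ W_h² (1 − n_h/N_h) s_h²/n_h, with W_h = N_h/N and N = 14300:
  stratum A: (3200/14300)²·(1 − 415/3200)·44.25²/415 = 0.205628
  stratum B: (5400/14300)²·(1 − 1237/5400)·23.42²/1237 = 0.0487452
  stratum C: (5700/14300)²·(1 − 1332/5700)·34.17²/1332 = 0.106726
V̂(ȳ_st) = 0.361099
SE(ȳ_st) = √0.361099 = 0.600915

SE(ȳ_st) ≈ 0.601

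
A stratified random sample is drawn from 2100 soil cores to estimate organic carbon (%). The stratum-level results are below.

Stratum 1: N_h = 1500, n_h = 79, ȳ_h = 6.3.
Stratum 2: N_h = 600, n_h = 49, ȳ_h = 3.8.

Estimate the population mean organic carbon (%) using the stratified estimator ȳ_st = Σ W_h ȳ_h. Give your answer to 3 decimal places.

ȳ_st ≈ 5.586

N = Σ N_h = 2100. Stratum weights W_h = N_h/N.
ȳ_st = (1500·6.3 + 600·3.8) / 2100 = 5.58571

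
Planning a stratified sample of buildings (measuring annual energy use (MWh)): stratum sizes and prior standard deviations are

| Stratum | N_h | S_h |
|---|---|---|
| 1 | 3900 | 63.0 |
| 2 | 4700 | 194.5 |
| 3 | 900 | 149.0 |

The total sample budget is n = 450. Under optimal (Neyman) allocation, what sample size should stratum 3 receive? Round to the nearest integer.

Neyman allocation: n_h = n · N_h S_h / Σ N_i S_i, with n = 450.
  stratum 1: N_h·S_h = 3900·63.0 = 245700.00
  stratum 2: N_h·S_h = 4700·194.5 = 914150.00
  stratum 3: N_h·S_h = 900·149.0 = 134100.00
Σ N_h S_h = 1293950.00
n for stratum 3 = 450·134100.00/1293950.00 = 46.636 → 47

47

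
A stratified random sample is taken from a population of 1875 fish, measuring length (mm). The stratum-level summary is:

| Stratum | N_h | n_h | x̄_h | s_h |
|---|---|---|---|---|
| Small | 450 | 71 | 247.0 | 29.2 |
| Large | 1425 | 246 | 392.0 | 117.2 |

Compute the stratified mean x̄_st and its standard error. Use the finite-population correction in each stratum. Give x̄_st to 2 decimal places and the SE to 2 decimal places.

x̄_st ≈ 357.20, SE ≈ 5.22

x̄_st = Σ W_h x̄_h = (450·247.0 + 1425·392.0)/1875 = 357.20000
V̂(x̄_st) = Σ W_h² (1 − n_h/N_h) s_h²/n_h, with W_h = N_h/N and N = 1875:
  stratum Small: (450/1875)²·(1 − 71/450)·29.2²/71 = 0.582581
  stratum Large: (1425/1875)²·(1 − 246/1425)·117.2²/246 = 26.6837
V̂(x̄_st) = 27.2663
SE(x̄_st) = √27.2663 = 5.22171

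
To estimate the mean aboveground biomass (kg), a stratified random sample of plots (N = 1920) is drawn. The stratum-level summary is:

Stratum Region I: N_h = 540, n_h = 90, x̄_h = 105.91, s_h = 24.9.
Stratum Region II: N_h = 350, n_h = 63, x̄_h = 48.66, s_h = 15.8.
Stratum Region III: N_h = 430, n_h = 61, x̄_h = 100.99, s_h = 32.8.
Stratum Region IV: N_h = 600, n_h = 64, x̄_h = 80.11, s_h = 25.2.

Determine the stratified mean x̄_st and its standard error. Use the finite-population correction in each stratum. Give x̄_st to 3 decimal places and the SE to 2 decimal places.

x̄_st = Σ W_h x̄_h = (540·105.91 + 350·48.66 + 430·100.99 + 600·80.11)/1920 = 86.30943
V̂(x̄_st) = Σ W_h² (1 − n_h/N_h) s_h²/n_h, with W_h = N_h/N and N = 1920:
  stratum Region I: (540/1920)²·(1 − 90/540)·24.9²/90 = 0.454109
  stratum Region II: (350/1920)²·(1 − 63/350)·15.8²/63 = 0.107974
  stratum Region III: (430/1920)²·(1 − 61/430)·32.8²/61 = 0.75912
  stratum Region IV: (600/1920)²·(1 − 64/600)·25.2²/64 = 0.865635
V̂(x̄_st) = 2.18684
SE(x̄_st) = √2.18684 = 1.4788

x̄_st ≈ 86.309, SE ≈ 1.48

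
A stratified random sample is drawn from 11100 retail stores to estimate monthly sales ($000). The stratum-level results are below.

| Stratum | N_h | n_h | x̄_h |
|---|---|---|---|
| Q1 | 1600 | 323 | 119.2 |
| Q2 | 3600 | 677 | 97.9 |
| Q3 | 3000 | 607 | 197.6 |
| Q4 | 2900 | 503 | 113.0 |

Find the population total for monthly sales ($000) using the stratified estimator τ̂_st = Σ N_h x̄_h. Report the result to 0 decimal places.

τ̂_st = Σ N_h x̄_h = 1600·119.2 + 3600·97.9 + 3000·197.6 + 2900·113.0 = 1463660

τ̂_st ≈ 1463660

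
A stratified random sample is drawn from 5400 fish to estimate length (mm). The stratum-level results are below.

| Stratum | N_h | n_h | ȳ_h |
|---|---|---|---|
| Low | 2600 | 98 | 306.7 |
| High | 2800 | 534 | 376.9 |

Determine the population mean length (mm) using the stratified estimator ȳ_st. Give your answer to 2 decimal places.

N = Σ N_h = 5400. Stratum weights W_h = N_h/N.
ȳ_st = (2600·306.7 + 2800·376.9) / 5400 = 343.1000

ȳ_st ≈ 343.10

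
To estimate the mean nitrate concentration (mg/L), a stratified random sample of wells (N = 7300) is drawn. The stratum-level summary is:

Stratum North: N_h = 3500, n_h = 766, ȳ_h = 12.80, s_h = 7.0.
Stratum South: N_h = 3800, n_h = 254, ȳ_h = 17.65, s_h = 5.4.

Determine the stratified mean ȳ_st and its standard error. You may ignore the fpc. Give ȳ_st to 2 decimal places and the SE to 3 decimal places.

ȳ_st = Σ W_h ȳ_h = (3500·12.80 + 3800·17.65)/7300 = 15.32466
V̂(ȳ_st) = Σ W_h² s_h²/n_h, with W_h = N_h/N and N = 7300:
  stratum North: (3500/7300)²·7.0²/766 = 0.0147048
  stratum South: (3800/7300)²·5.4²/254 = 0.0311082
V̂(ȳ_st) = 0.045813
SE(ȳ_st) = √0.045813 = 0.21404

ȳ_st ≈ 15.32, SE ≈ 0.214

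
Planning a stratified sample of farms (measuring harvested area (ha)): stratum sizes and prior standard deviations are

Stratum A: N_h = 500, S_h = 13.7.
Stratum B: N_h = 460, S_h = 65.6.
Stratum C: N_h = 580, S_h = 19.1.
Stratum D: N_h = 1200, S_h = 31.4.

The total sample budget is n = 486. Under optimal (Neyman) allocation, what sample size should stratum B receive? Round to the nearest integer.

171

Neyman allocation: n_h = n · N_h S_h / Σ N_i S_i, with n = 486.
  stratum A: N_h·S_h = 500·13.7 = 6850.00
  stratum B: N_h·S_h = 460·65.6 = 30176.00
  stratum C: N_h·S_h = 580·19.1 = 11078.00
  stratum D: N_h·S_h = 1200·31.4 = 37680.00
Σ N_h S_h = 85784.00
n for stratum B = 486·30176.00/85784.00 = 170.959 → 171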